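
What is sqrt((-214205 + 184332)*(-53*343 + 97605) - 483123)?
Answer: I*sqrt(2373176021) ≈ 48715.0*I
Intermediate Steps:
sqrt((-214205 + 184332)*(-53*343 + 97605) - 483123) = sqrt(-29873*(-18179 + 97605) - 483123) = sqrt(-29873*79426 - 483123) = sqrt(-2372692898 - 483123) = sqrt(-2373176021) = I*sqrt(2373176021)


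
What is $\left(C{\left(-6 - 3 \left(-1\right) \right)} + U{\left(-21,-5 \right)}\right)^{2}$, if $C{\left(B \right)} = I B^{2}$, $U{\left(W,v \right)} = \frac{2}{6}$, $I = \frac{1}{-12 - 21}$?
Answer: $\frac{4}{1089} \approx 0.0036731$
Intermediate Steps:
$I = - \frac{1}{33}$ ($I = \frac{1}{-33} = - \frac{1}{33} \approx -0.030303$)
$U{\left(W,v \right)} = \frac{1}{3}$ ($U{\left(W,v \right)} = 2 \cdot \frac{1}{6} = \frac{1}{3}$)
$C{\left(B \right)} = - \frac{B^{2}}{33}$
$\left(C{\left(-6 - 3 \left(-1\right) \right)} + U{\left(-21,-5 \right)}\right)^{2} = \left(- \frac{\left(-6 - 3 \left(-1\right)\right)^{2}}{33} + \frac{1}{3}\right)^{2} = \left(- \frac{\left(-6 - -3\right)^{2}}{33} + \frac{1}{3}\right)^{2} = \left(- \frac{\left(-6 + 3\right)^{2}}{33} + \frac{1}{3}\right)^{2} = \left(- \frac{\left(-3\right)^{2}}{33} + \frac{1}{3}\right)^{2} = \left(\left(- \frac{1}{33}\right) 9 + \frac{1}{3}\right)^{2} = \left(- \frac{3}{11} + \frac{1}{3}\right)^{2} = \left(\frac{2}{33}\right)^{2} = \frac{4}{1089}$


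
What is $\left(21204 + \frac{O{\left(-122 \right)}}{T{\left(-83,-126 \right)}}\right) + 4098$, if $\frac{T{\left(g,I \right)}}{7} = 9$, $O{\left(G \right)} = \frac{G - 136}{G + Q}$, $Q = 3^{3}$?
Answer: $\frac{50477576}{1995} \approx 25302.0$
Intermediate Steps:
$Q = 27$
$O{\left(G \right)} = \frac{-136 + G}{27 + G}$ ($O{\left(G \right)} = \frac{G - 136}{G + 27} = \frac{-136 + G}{27 + G}$)
$T{\left(g,I \right)} = 63$ ($T{\left(g,I \right)} = 7 \cdot 9 = 63$)
$\left(21204 + \frac{O{\left(-122 \right)}}{T{\left(-83,-126 \right)}}\right) + 4098 = \left(21204 + \frac{\frac{1}{27 - 122} \left(-136 - 122\right)}{63}\right) + 4098 = \left(21204 + \frac{1}{-95} \left(-258\right) \frac{1}{63}\right) + 4098 = \left(21204 + \left(- \frac{1}{95}\right) \left(-258\right) \frac{1}{63}\right) + 4098 = \left(21204 + \frac{258}{95} \cdot \frac{1}{63}\right) + 4098 = \left(21204 + \frac{86}{1995}\right) + 4098 = \frac{42302066}{1995} + 4098 = \frac{50477576}{1995}$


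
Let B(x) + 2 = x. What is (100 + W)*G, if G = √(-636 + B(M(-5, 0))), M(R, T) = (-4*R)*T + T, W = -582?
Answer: -482*I*√638 ≈ -12175.0*I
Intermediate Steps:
M(R, T) = T - 4*R*T (M(R, T) = -4*R*T + T = T - 4*R*T)
B(x) = -2 + x
G = I*√638 (G = √(-636 + (-2 + 0*(1 - 4*(-5)))) = √(-636 + (-2 + 0*(1 + 20))) = √(-636 + (-2 + 0*21)) = √(-636 + (-2 + 0)) = √(-636 - 2) = √(-638) = I*√638 ≈ 25.259*I)
(100 + W)*G = (100 - 582)*(I*√638) = -482*I*√638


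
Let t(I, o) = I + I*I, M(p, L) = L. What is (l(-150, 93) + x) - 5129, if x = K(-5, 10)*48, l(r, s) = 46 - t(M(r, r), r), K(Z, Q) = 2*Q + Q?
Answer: -25993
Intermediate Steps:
K(Z, Q) = 3*Q
t(I, o) = I + I²
l(r, s) = 46 - r*(1 + r)
x = 1440 (x = (3*10)*48 = 30*48 = 1440)
(l(-150, 93) + x) - 5129 = ((46 - 1*(-150)*(1 - 150)) + 1440) - 5129 = ((46 - 1*(-150)*(-149)) + 1440) - 5129 = ((46 - 22350) + 1440) - 5129 = (-22304 + 1440) - 5129 = -20864 - 5129 = -25993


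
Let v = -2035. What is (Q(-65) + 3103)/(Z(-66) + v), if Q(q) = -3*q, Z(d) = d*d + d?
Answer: 3298/2255 ≈ 1.4625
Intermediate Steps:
Z(d) = d + d² (Z(d) = d² + d = d + d²)
(Q(-65) + 3103)/(Z(-66) + v) = (-3*(-65) + 3103)/(-66*(1 - 66) - 2035) = (195 + 3103)/(-66*(-65) - 2035) = 3298/(4290 - 2035) = 3298/2255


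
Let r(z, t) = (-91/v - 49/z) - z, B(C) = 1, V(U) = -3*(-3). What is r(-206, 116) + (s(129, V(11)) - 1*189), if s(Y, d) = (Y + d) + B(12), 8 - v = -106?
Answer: 912586/5871 ≈ 155.44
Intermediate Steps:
V(U) = 9
v = 114 (v = 8 - 1*(-106) = 8 + 106 = 114)
r(z, t) = -91/114 - z - 49/z (r(z, t) = (-91/114 - 49/z) - z = -91/114 - z - 49/z)
s(Y, d) = 1 + Y + d (s(Y, d) = (Y + d) + 1 = 1 + Y + d)
r(-206, 116) + (s(129, V(11)) - 1*189) = (-91/114 - 1*(-206) - 49/(-206)) + ((1 + 129 + 9) - 1*189) = (-91/114 + 206 - 49*(-1/206)) + (139 - 189) = (-91/114 + 206 + 49/206) - 50 = 1206136/5871 - 50 = 912586/5871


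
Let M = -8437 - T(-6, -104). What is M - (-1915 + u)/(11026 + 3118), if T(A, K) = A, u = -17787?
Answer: -59614181/7072 ≈ -8429.6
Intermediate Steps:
M = -8431 (M = -8437 - 1*(-6) = -8437 + 6 = -8431)
M - (-1915 + u)/(11026 + 3118) = -8431 - (-1915 - 17787)/(11026 + 3118) = -8431 - (-19702)/14144 = -8431 - 1*(-9851/7072) = -8431 + 9851/7072 = -59614181/7072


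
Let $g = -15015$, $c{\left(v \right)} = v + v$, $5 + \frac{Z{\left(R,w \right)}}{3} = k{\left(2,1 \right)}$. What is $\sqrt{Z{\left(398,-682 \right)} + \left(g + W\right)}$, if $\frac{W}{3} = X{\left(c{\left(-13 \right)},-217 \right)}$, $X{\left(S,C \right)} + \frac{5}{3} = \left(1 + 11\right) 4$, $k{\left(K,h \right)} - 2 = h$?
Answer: $i \sqrt{14882} \approx 121.99 i$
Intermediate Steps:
$k{\left(K,h \right)} = 2 + h$
$Z{\left(R,w \right)} = -6$ ($Z{\left(R,w \right)} = -15 + 3 \left(2 + 1\right) = -15 + 3 \cdot 3 = -15 + 9 = -6$)
$c{\left(v \right)} = 2 v$
$X{\left(S,C \right)} = \frac{139}{3}$ ($X{\left(S,C \right)} = - \frac{5}{3} + \left(1 + 11\right) 4 = - \frac{5}{3} + 12 \cdot 4 = - \frac{5}{3} + 48 = \frac{139}{3}$)
$W = 139$ ($W = 3 \cdot \frac{139}{3} = 139$)
$\sqrt{Z{\left(398,-682 \right)} + \left(g + W\right)} = \sqrt{-6 + \left(-15015 + 139\right)} = \sqrt{-6 - 14876} = \sqrt{-14882} = i \sqrt{14882}$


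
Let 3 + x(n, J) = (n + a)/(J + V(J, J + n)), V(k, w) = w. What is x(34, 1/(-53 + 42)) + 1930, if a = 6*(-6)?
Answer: 358411/186 ≈ 1926.9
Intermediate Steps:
a = -36
x(n, J) = -3 + (-36 + n)/(n + 2*J) (x(n, J) = -3 + (n - 36)/(J + (J + n)) = -3 + (-36 + n)/(n + 2*J))
x(34, 1/(-53 + 42)) + 1930 = 2*(-18 - 1*34 - 3/(-53 + 42))/(34 + 2/(-53 + 42)) + 1930 = 2*(-18 - 34 - 3/(-11))/(34 + 2/(-11)) + 1930 = 2*(-18 - 34 - 3*(-1/11))/(34 + 2*(-1/11)) + 1930 = 2*(-18 - 34 + 3/11)/(34 - 2/11) + 1930 = 2*(-569/11)/(372/11) + 1930 = 2*(11/372)*(-569/11) + 1930 = -569/186 + 1930 = 358411/186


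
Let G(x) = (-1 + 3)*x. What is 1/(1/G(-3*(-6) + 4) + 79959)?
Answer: 44/3518197 ≈ 1.2506e-5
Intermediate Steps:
G(x) = 2*x
1/(1/G(-3*(-6) + 4) + 79959) = 1/(1/(2*(-3*(-6) + 4)) + 79959) = 1/(1/(2*(18 + 4)) + 79959) = 1/(1/(2*22) + 79959) = 1/(1/44 + 79959) = 1/(3518197/44) = 44/3518197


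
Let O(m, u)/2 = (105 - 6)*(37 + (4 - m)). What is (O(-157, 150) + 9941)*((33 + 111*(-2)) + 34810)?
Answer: 1701449045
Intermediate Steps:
O(m, u) = 8118 - 198*m (O(m, u) = 2*((105 - 6)*(37 + (4 - m))) = 2*(99*(41 - m)) = 2*(4059 - 99*m) = 8118 - 198*m)
(O(-157, 150) + 9941)*((33 + 111*(-2)) + 34810) = ((8118 - 198*(-157)) + 9941)*((33 + 111*(-2)) + 34810) = ((8118 + 31086) + 9941)*((33 - 222) + 34810) = (39204 + 9941)*(-189 + 34810) = 49145*34621 = 1701449045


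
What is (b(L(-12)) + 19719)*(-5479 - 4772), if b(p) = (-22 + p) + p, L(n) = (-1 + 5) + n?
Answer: -201749931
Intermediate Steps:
L(n) = 4 + n
b(p) = -22 + 2*p
(b(L(-12)) + 19719)*(-5479 - 4772) = ((-22 + 2*(4 - 12)) + 19719)*(-5479 - 4772) = ((-22 + 2*(-8)) + 19719)*(-10251) = ((-22 - 16) + 19719)*(-10251) = (-38 + 19719)*(-10251) = 19681*(-10251) = -201749931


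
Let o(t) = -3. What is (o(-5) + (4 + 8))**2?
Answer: 81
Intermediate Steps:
(o(-5) + (4 + 8))**2 = (-3 + (4 + 8))**2 = (-3 + 12)**2 = 9**2 = 81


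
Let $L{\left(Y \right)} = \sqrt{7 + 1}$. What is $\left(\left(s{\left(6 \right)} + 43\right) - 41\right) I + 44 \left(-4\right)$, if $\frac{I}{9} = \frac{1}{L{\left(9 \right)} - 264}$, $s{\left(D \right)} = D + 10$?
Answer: $- \frac{1538482}{8711} - \frac{81 \sqrt{2}}{17422} \approx -176.62$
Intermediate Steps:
$s{\left(D \right)} = 10 + D$
$L{\left(Y \right)} = 2 \sqrt{2}$ ($L{\left(Y \right)} = \sqrt{8} = 2 \sqrt{2}$)
$I = \frac{9}{-264 + 2 \sqrt{2}}$ ($I = \frac{9}{2 \sqrt{2} - 264} = \frac{9}{-264 + 2 \sqrt{2}} \approx -0.03446$)
$\left(\left(s{\left(6 \right)} + 43\right) - 41\right) I + 44 \left(-4\right) = \left(\left(\left(10 + 6\right) + 43\right) - 41\right) \left(- \frac{297}{8711} - \frac{9 \sqrt{2}}{34844}\right) + 44 \left(-4\right) = \left(\left(16 + 43\right) - 41\right) \left(- \frac{297}{8711} - \frac{9 \sqrt{2}}{34844}\right) - 176 = \left(59 - 41\right) \left(- \frac{297}{8711} - \frac{9 \sqrt{2}}{34844}\right) - 176 = 18 \left(- \frac{297}{8711} - \frac{9 \sqrt{2}}{34844}\right) - 176 = \left(- \frac{5346}{8711} - \frac{81 \sqrt{2}}{17422}\right) - 176 = - \frac{1538482}{8711} - \frac{81 \sqrt{2}}{17422}$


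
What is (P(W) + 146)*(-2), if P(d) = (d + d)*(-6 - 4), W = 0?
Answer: -292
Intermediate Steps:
P(d) = -20*d (P(d) = (2*d)*(-10) = -20*d)
(P(W) + 146)*(-2) = (-20*0 + 146)*(-2) = (0 + 146)*(-2) = 146*(-2) = -292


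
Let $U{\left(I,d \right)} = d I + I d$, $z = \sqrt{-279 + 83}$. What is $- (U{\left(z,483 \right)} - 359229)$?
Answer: $359229 - 13524 i \approx 3.5923 \cdot 10^{5} - 13524.0 i$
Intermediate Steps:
$z = 14 i$ ($z = \sqrt{-196} = 14 i \approx 14.0 i$)
$U{\left(I,d \right)} = 2 I d$ ($U{\left(I,d \right)} = I d + I d = 2 I d$)
$- (U{\left(z,483 \right)} - 359229) = - (2 \cdot 14 i 483 - 359229) = - (13524 i - 359229) = - (-359229 + 13524 i) = 359229 - 13524 i$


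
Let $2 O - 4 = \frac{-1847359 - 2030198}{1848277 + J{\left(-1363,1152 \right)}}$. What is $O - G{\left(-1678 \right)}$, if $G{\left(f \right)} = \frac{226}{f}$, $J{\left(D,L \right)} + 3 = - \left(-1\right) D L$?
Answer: $- \frac{2257123287}{466648444} \approx -4.8369$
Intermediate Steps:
$J{\left(D,L \right)} = -3 + D L$ ($J{\left(D,L \right)} = -3 + - \left(-1\right) D L = -3 + D L$)
$O = - \frac{2765165}{556196}$ ($O = 2 + \frac{\left(-1847359 - 2030198\right) \frac{1}{1848277 - 1570179}}{2} = 2 + \frac{\left(-3877557\right) \frac{1}{1848277 - 1570179}}{2} = 2 + \frac{\left(-3877557\right) \frac{1}{278098}}{2} = 2 + \frac{1}{2} \left(- \frac{3877557}{278098}\right) = 2 - \frac{3877557}{556196} = - \frac{2765165}{556196} \approx -4.9716$)
$O - G{\left(-1678 \right)} = - \frac{2765165}{556196} - \frac{226}{-1678} = - \frac{2765165}{556196} - 226 \left(- \frac{1}{1678}\right) = - \frac{2765165}{556196} - - \frac{113}{839} = - \frac{2765165}{556196} + \frac{113}{839} = - \frac{2257123287}{466648444}$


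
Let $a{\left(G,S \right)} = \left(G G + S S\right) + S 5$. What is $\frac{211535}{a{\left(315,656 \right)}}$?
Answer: $\frac{211535}{532841} \approx 0.39699$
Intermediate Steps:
$a{\left(G,S \right)} = G^{2} + S^{2} + 5 S$ ($a{\left(G,S \right)} = \left(G^{2} + S^{2}\right) + 5 S = G^{2} + S^{2} + 5 S$)
$\frac{211535}{a{\left(315,656 \right)}} = \frac{211535}{315^{2} + 656^{2} + 5 \cdot 656} = \frac{211535}{99225 + 430336 + 3280} = \frac{211535}{532841}$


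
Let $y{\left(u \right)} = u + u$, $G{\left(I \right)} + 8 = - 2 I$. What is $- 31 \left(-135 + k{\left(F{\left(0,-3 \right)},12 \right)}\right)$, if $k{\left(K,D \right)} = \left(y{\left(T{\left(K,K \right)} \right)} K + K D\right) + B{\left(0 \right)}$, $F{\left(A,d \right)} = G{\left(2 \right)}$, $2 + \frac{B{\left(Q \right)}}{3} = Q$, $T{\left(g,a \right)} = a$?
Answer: $-93$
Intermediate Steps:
$B{\left(Q \right)} = -6 + 3 Q$
$G{\left(I \right)} = -8 - 2 I$
$F{\left(A,d \right)} = -12$ ($F{\left(A,d \right)} = -8 - 4 = -12$)
$y{\left(u \right)} = 2 u$
$k{\left(K,D \right)} = -6 + 2 K^{2} + D K$ ($k{\left(K,D \right)} = \left(2 K K + K D\right) + \left(-6 + 3 \cdot 0\right) = \left(2 K^{2} + D K\right) + \left(-6 + 0\right) = \left(2 K^{2} + D K\right) - 6 = -6 + 2 K^{2} + D K$)
$- 31 \left(-135 + k{\left(F{\left(0,-3 \right)},12 \right)}\right) = - 31 \left(-135 + \left(-6 + 2 \left(-12\right)^{2} + 12 \left(-12\right)\right)\right) = - 31 \left(-135 - -138\right) = - 31 \left(-135 + 138\right) = \left(-31\right) 3 = -93$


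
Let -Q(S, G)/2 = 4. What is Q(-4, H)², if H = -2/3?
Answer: 64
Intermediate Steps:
H = -⅔ (H = -2*⅓ = -⅔ ≈ -0.66667)
Q(S, G) = -8 (Q(S, G) = -2*4 = -8)
Q(-4, H)² = (-8)² = 64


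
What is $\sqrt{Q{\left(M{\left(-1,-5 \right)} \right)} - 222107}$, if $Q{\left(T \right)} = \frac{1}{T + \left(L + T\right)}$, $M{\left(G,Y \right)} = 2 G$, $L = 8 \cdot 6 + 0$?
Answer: $\frac{7 i \sqrt{2193873}}{22} \approx 471.28 i$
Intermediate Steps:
$L = 48$ ($L = 48 + 0 = 48$)
$Q{\left(T \right)} = \frac{1}{48 + 2 T}$ ($Q{\left(T \right)} = \frac{1}{T + \left(48 + T\right)} = \frac{1}{48 + 2 T}$)
$\sqrt{Q{\left(M{\left(-1,-5 \right)} \right)} - 222107} = \sqrt{\frac{1}{2 \left(24 + 2 \left(-1\right)\right)} - 222107} = \sqrt{\frac{1}{2 \left(24 - 2\right)} - 222107} = \sqrt{\frac{1}{2 \cdot 22} - 222107} = \sqrt{\frac{1}{2} \cdot \frac{1}{22} - 222107} = \sqrt{\frac{1}{44} - 222107} = \sqrt{- \frac{9772707}{44}} = \frac{7 i \sqrt{2193873}}{22}$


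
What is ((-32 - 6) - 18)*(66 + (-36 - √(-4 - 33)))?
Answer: -1680 + 56*I*√37 ≈ -1680.0 + 340.63*I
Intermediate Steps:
((-32 - 6) - 18)*(66 + (-36 - √(-4 - 33))) = (-38 - 18)*(66 + (-36 - √(-37))) = -56*(66 + (-36 - I*√37)) = -56*(30 - I*√37) = -1680 + 56*I*√37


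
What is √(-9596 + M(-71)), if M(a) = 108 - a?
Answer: I*√9417 ≈ 97.041*I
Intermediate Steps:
√(-9596 + M(-71)) = √(-9596 + (108 - 1*(-71))) = √(-9596 + (108 + 71)) = √(-9596 + 179) = √(-9417) = I*√9417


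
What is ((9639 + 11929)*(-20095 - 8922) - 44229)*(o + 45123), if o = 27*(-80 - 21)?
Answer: -26534930792460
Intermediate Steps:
o = -2727 (o = 27*(-101) = -2727)
((9639 + 11929)*(-20095 - 8922) - 44229)*(o + 45123) = ((9639 + 11929)*(-20095 - 8922) - 44229)*(-2727 + 45123) = (21568*(-29017) - 44229)*42396 = (-625838656 - 44229)*42396 = -625882885*42396 = -26534930792460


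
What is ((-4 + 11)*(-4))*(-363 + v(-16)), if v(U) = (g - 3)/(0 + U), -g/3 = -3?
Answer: 20349/2 ≈ 10175.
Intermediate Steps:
g = 9 (g = -3*(-3) = 9)
v(U) = 6/U (v(U) = (9 - 3)/(0 + U) = 6/U)
((-4 + 11)*(-4))*(-363 + v(-16)) = ((-4 + 11)*(-4))*(-363 + 6/(-16)) = (7*(-4))*(-363 + 6*(-1/16)) = -28*(-363 - 3/8) = -28*(-2907/8) = 20349/2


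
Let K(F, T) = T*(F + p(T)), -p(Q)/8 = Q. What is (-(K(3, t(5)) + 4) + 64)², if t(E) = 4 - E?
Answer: 5041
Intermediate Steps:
p(Q) = -8*Q
K(F, T) = T*(F - 8*T)
(-(K(3, t(5)) + 4) + 64)² = (-((4 - 1*5)*(3 - 8*(4 - 1*5)) + 4) + 64)² = (-((4 - 5)*(3 - 8*(4 - 5)) + 4) + 64)² = (-(-(3 - 8*(-1)) + 4) + 64)² = (-(-(3 + 8) + 4) + 64)² = (-(-1*11 + 4) + 64)² = (-(-11 + 4) + 64)² = (-1*(-7) + 64)² = (7 + 64)² = 71² = 5041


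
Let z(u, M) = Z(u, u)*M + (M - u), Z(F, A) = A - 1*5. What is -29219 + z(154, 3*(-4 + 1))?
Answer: -30723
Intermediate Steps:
Z(F, A) = -5 + A (Z(F, A) = A - 5 = -5 + A)
z(u, M) = M - u + M*(-5 + u) (z(u, M) = (-5 + u)*M + (M - u) = M*(-5 + u) + (M - u) = M - u + M*(-5 + u))
-29219 + z(154, 3*(-4 + 1)) = -29219 + (3*(-4 + 1) - 1*154 + (3*(-4 + 1))*(-5 + 154)) = -29219 + (3*(-3) - 154 + (3*(-3))*149) = -29219 + (-9 - 154 - 9*149) = -29219 + (-9 - 154 - 1341) = -29219 - 1504 = -30723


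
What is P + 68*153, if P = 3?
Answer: 10407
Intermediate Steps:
P + 68*153 = 3 + 68*153 = 3 + 10404 = 10407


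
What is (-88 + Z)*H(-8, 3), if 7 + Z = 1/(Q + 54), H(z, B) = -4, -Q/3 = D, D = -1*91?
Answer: 124256/327 ≈ 379.99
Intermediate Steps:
D = -91
Q = 273 (Q = -3*(-91) = 273)
Z = -2288/327 (Z = -7 + 1/(273 + 54) = -7 + 1/327 = -2288/327 ≈ -6.9969)
(-88 + Z)*H(-8, 3) = (-88 - 2288/327)*(-4) = -31064/327*(-4) = 124256/327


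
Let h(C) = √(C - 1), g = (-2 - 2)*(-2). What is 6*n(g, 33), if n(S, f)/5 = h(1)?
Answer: 0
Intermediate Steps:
g = 8 (g = -4*(-2) = 8)
h(C) = √(-1 + C)
n(S, f) = 0 (n(S, f) = 5*√(-1 + 1) = 5*√0 = 5*0 = 0)
6*n(g, 33) = 6*0 = 0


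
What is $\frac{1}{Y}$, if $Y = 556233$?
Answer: $\frac{1}{556233} \approx 1.7978 \cdot 10^{-6}$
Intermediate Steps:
$\frac{1}{Y} = \frac{1}{556233}$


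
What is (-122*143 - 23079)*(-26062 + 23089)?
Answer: 120480825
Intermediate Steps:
(-122*143 - 23079)*(-26062 + 23089) = (-17446 - 23079)*(-2973) = -40525*(-2973) = 120480825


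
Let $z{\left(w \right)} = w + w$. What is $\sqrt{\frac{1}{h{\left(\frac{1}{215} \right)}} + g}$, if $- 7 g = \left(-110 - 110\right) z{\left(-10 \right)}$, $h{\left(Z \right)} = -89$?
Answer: $\frac{i \sqrt{243971161}}{623} \approx 25.072 i$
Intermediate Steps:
$z{\left(w \right)} = 2 w$
$g = - \frac{4400}{7}$ ($g = - \frac{\left(-110 - 110\right) 2 \left(-10\right)}{7} = - \frac{\left(-220\right) \left(-20\right)}{7} = \left(- \frac{1}{7}\right) 4400 = - \frac{4400}{7} \approx -628.57$)
$\sqrt{\frac{1}{h{\left(\frac{1}{215} \right)}} + g} = \sqrt{\frac{1}{-89} - \frac{4400}{7}} = \sqrt{- \frac{1}{89} - \frac{4400}{7}} = \sqrt{- \frac{391607}{623}} = \frac{i \sqrt{243971161}}{623}$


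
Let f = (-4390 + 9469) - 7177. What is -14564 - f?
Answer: -12466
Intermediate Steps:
f = -2098 (f = 5079 - 7177 = -2098)
-14564 - f = -14564 - 1*(-2098) = -14564 + 2098 = -12466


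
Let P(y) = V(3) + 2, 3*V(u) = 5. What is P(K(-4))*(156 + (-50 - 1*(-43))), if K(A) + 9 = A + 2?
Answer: 1639/3 ≈ 546.33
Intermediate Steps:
K(A) = -7 + A (K(A) = -9 + (A + 2) = -9 + (2 + A) = -7 + A)
V(u) = 5/3 (V(u) = (⅓)*5 = 5/3)
P(y) = 11/3 (P(y) = 5/3 + 2 = 11/3)
P(K(-4))*(156 + (-50 - 1*(-43))) = 11*(156 + (-50 - 1*(-43)))/3 = 11*(156 + (-50 + 43))/3 = 11*(156 - 7)/3 = (11/3)*149 = 1639/3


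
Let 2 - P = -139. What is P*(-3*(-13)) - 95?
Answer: 5404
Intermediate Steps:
P = 141 (P = 2 - 1*(-139) = 2 + 139 = 141)
P*(-3*(-13)) - 95 = 141*(-3*(-13)) - 95 = 141*39 - 95 = 5499 - 95 = 5404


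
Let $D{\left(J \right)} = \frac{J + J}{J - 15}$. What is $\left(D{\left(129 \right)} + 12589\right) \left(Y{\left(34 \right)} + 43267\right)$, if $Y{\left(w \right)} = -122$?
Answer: $\frac{10321750930}{19} \approx 5.4325 \cdot 10^{8}$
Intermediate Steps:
$D{\left(J \right)} = \frac{2 J}{-15 + J}$
$\left(D{\left(129 \right)} + 12589\right) \left(Y{\left(34 \right)} + 43267\right) = \left(2 \cdot 129 \frac{1}{-15 + 129} + 12589\right) \left(-122 + 43267\right) = \left(2 \cdot 129 \cdot \frac{1}{114} + 12589\right) 43145 = \left(\frac{43}{19} + 12589\right) 43145 = \frac{239234}{19} \cdot 43145 = \frac{10321750930}{19}$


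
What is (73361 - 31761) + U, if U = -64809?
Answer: -23209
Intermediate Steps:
(73361 - 31761) + U = (73361 - 31761) - 64809 = 41600 - 64809 = -23209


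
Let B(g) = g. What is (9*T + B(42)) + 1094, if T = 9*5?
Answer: 1541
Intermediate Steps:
T = 45
(9*T + B(42)) + 1094 = (9*45 + 42) + 1094 = (405 + 42) + 1094 = 447 + 1094 = 1541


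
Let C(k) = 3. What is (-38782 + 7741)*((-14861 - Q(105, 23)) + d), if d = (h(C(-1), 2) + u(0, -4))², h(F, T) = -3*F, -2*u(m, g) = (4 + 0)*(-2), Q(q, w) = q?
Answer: 463783581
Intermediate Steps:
u(m, g) = 4 (u(m, g) = -(4 + 0)*(-2)/2 = -2*(-2) = -½*(-8) = 4)
d = 25 (d = (-3*3 + 4)² = (-9 + 4)² = (-5)² = 25)
(-38782 + 7741)*((-14861 - Q(105, 23)) + d) = (-38782 + 7741)*((-14861 - 1*105) + 25) = -31041*((-14861 - 105) + 25) = -31041*(-14966 + 25) = -31041*(-14941) = 463783581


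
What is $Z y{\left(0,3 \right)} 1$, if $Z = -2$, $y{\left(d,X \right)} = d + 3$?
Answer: $-6$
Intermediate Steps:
$y{\left(d,X \right)} = 3 + d$
$Z y{\left(0,3 \right)} 1 = - 2 \left(3 + 0\right) 1 = - 2 \cdot 3 \cdot 1 = \left(-2\right) 3 = -6$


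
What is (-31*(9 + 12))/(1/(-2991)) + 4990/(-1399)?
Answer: 2724045269/1399 ≈ 1.9471e+6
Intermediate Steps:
(-31*(9 + 12))/(1/(-2991)) + 4990/(-1399) = (-31*21)/(-1/2991) + 4990*(-1/1399) = -651*(-2991) - 4990/1399 = 1947141 - 4990/1399 = 2724045269/1399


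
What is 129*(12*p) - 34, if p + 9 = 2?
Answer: -10870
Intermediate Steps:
p = -7 (p = -9 + 2 = -7)
129*(12*p) - 34 = 129*(12*(-7)) - 34 = 129*(-84) - 34 = -10836 - 34 = -10870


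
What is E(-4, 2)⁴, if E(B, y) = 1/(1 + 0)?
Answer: 1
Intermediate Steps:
E(B, y) = 1 (E(B, y) = 1/1 = 1)
E(-4, 2)⁴ = 1⁴ = 1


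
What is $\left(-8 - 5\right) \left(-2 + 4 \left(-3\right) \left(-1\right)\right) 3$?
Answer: $-390$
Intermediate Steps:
$\left(-8 - 5\right) \left(-2 + 4 \left(-3\right) \left(-1\right)\right) 3 = - 13 \left(-2 - -12\right) 3 = - 13 \left(-2 + 12\right) 3 = - 13 \cdot 10 \cdot 3 = \left(-13\right) 30 = -390$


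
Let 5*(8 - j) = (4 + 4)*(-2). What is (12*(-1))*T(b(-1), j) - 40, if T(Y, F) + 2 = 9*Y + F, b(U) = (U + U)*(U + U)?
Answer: -2912/5 ≈ -582.40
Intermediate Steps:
b(U) = 4*U² (b(U) = (2*U)*(2*U) = 4*U²)
j = 56/5 (j = 8 - (4 + 4)*(-2)/5 = 8 - 8*(-2)/5 = 8 - ⅕*(-16) = 8 + 16/5 = 56/5 ≈ 11.200)
T(Y, F) = -2 + F + 9*Y (T(Y, F) = -2 + (9*Y + F) = -2 + (F + 9*Y) = -2 + F + 9*Y)
(12*(-1))*T(b(-1), j) - 40 = (12*(-1))*(-2 + 56/5 + 9*(4*(-1)²)) - 40 = -12*(-2 + 56/5 + 9*(4*1)) - 40 = -12*(-2 + 56/5 + 9*4) - 40 = -12*(-2 + 56/5 + 36) - 40 = -12*226/5 - 40 = -2712/5 - 40 = -2912/5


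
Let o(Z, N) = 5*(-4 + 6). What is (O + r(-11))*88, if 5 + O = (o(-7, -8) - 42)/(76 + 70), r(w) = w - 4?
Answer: -129888/73 ≈ -1779.3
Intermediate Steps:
o(Z, N) = 10 (o(Z, N) = 5*2 = 10)
r(w) = -4 + w
O = -381/73 (O = -5 + (10 - 42)/(76 + 70) = -5 - 32/146 = -5 - 32*1/146 = -5 - 16/73 = -381/73 ≈ -5.2192)
(O + r(-11))*88 = (-381/73 + (-4 - 11))*88 = (-381/73 - 15)*88 = -1476/73*88 = -129888/73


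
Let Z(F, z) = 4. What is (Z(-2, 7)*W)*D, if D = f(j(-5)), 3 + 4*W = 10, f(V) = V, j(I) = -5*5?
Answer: -175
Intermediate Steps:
j(I) = -25
W = 7/4 (W = -¾ + (¼)*10 = -¾ + 5/2 = 7/4 ≈ 1.7500)
D = -25
(Z(-2, 7)*W)*D = (4*(7/4))*(-25) = 7*(-25) = -175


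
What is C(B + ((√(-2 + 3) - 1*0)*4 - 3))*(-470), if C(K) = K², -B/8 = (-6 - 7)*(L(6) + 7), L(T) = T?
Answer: -860386230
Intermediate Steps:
B = 1352 (B = -8*(-6 - 7)*(6 + 7) = -(-104)*13 = -8*(-169) = 1352)
C(B + ((√(-2 + 3) - 1*0)*4 - 3))*(-470) = (1352 + ((√(-2 + 3) - 1*0)*4 - 3))²*(-470) = (1352 + ((√1 + 0)*4 - 3))²*(-470) = (1352 + ((1 + 0)*4 - 3))²*(-470) = (1352 + (1*4 - 3))²*(-470) = (1352 + (4 - 3))²*(-470) = (1352 + 1)²*(-470) = 1353²*(-470) = 1830609*(-470) = -860386230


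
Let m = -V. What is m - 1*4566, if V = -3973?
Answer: -593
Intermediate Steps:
m = 3973 (m = -1*(-3973) = 3973)
m - 1*4566 = 3973 - 1*4566 = 3973 - 4566 = -593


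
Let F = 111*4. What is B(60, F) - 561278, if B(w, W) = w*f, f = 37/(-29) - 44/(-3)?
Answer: -16253762/29 ≈ -5.6047e+5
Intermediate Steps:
f = 1165/87 (f = 37*(-1/29) - 44*(-1/3) = -37/29 + 44/3 = 1165/87 ≈ 13.391)
F = 444
B(w, W) = 1165*w/87 (B(w, W) = w*(1165/87) = 1165*w/87)
B(60, F) - 561278 = (1165/87)*60 - 561278 = 23300/29 - 561278 = -16253762/29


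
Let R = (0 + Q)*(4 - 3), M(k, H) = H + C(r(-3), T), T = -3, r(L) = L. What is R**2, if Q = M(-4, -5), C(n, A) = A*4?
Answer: 289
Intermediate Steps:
C(n, A) = 4*A
M(k, H) = -12 + H (M(k, H) = H + 4*(-3) = H - 12 = -12 + H)
Q = -17 (Q = -12 - 5 = -17)
R = -17 (R = (0 - 17)*(4 - 3) = -17*1 = -17)
R**2 = (-17)**2 = 289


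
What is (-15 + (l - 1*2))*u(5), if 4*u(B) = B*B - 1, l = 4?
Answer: -78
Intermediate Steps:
u(B) = -¼ + B²/4 (u(B) = (B*B - 1)/4 = (B² - 1)/4 = (-1 + B²)/4 = -¼ + B²/4)
(-15 + (l - 1*2))*u(5) = (-15 + (4 - 1*2))*(-¼ + (¼)*5²) = (-15 + (4 - 2))*(-¼ + (¼)*25) = (-15 + 2)*(-¼ + 25/4) = -13*6 = -78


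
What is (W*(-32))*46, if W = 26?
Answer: -38272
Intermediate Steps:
(W*(-32))*46 = (26*(-32))*46 = -832*46 = -38272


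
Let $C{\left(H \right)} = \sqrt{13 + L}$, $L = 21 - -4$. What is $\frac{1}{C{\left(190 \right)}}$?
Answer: $\frac{\sqrt{38}}{38} \approx 0.16222$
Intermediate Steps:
$L = 25$ ($L = 21 + 4 = 25$)
$C{\left(H \right)} = \sqrt{38}$ ($C{\left(H \right)} = \sqrt{13 + 25} = \sqrt{38}$)
$\frac{1}{C{\left(190 \right)}} = \frac{1}{\sqrt{38}} = \frac{\sqrt{38}}{38}$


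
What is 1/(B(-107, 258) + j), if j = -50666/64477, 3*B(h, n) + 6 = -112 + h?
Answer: -9211/698063 ≈ -0.013195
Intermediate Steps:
B(h, n) = -118/3 + h/3 (B(h, n) = -2 + (-112 + h)/3 = -2 + (-112/3 + h/3) = -118/3 + h/3)
j = -7238/9211 (j = -50666*1/64477 = -7238/9211 ≈ -0.78580)
1/(B(-107, 258) + j) = 1/((-118/3 + (1/3)*(-107)) - 7238/9211) = 1/((-118/3 - 107/3) - 7238/9211) = 1/(-75 - 7238/9211) = 1/(-698063/9211) = -9211/698063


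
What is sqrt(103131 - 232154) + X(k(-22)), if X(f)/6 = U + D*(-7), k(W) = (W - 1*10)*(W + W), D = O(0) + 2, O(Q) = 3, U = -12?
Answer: -282 + I*sqrt(129023) ≈ -282.0 + 359.2*I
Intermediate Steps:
D = 5 (D = 3 + 2 = 5)
k(W) = 2*W*(-10 + W) (k(W) = (W - 10)*(2*W) = (-10 + W)*(2*W) = 2*W*(-10 + W))
X(f) = -282 (X(f) = 6*(-12 + 5*(-7)) = 6*(-12 - 35) = 6*(-47) = -282)
sqrt(103131 - 232154) + X(k(-22)) = sqrt(103131 - 232154) - 282 = sqrt(-129023) - 282 = I*sqrt(129023) - 282 = -282 + I*sqrt(129023)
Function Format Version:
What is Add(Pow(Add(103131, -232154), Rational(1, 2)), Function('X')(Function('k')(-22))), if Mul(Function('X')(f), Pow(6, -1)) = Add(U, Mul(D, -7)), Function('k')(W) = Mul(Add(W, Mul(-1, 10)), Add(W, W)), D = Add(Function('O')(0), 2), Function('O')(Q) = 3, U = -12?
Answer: Add(-282, Mul(I, Pow(129023, Rational(1, 2)))) ≈ Add(-282.00, Mul(359.20, I))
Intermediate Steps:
D = 5 (D = Add(3, 2) = 5)
Function('k')(W) = Mul(2, W, Add(-10, W)) (Function('k')(W) = Mul(Add(W, -10), Mul(2, W)) = Mul(Add(-10, W), Mul(2, W)) = Mul(2, W, Add(-10, W)))
Function('X')(f) = -282 (Function('X')(f) = Mul(6, Add(-12, Mul(5, -7))) = Mul(6, Add(-12, -35)) = Mul(6, -47) = -282)
Add(Pow(Add(103131, -232154), Rational(1, 2)), Function('X')(Function('k')(-22))) = Add(Pow(Add(103131, -232154), Rational(1, 2)), -282) = Add(Pow(-129023, Rational(1, 2)), -282) = Add(Mul(I, Pow(129023, Rational(1, 2))), -282) = Add(-282, Mul(I, Pow(129023, Rational(1, 2))))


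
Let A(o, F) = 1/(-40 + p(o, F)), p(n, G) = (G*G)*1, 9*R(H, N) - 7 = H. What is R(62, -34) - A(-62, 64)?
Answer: 10365/1352 ≈ 7.6664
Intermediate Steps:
R(H, N) = 7/9 + H/9
p(n, G) = G² (p(n, G) = G²*1 = G²)
A(o, F) = 1/(-40 + F²)
R(62, -34) - A(-62, 64) = (7/9 + (⅑)*62) - 1/(-40 + 64²) = (7/9 + 62/9) - 1/(-40 + 4096) = 23/3 - 1/4056 = 10365/1352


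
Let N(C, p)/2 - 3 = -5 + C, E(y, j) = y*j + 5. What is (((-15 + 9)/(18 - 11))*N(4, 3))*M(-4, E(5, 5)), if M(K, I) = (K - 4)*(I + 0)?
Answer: 5760/7 ≈ 822.86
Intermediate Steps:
E(y, j) = 5 + j*y (E(y, j) = j*y + 5 = 5 + j*y)
M(K, I) = I*(-4 + K) (M(K, I) = (-4 + K)*I = I*(-4 + K))
N(C, p) = -4 + 2*C (N(C, p) = 6 + 2*(-5 + C) = 6 + (-10 + 2*C) = -4 + 2*C)
(((-15 + 9)/(18 - 11))*N(4, 3))*M(-4, E(5, 5)) = (((-15 + 9)/(18 - 11))*(-4 + 2*4))*((5 + 5*5)*(-4 - 4)) = ((-6/7)*(-4 + 8))*((5 + 25)*(-8)) = (-6*1/7*4)*(30*(-8)) = -6/7*4*(-240) = -24/7*(-240) = 5760/7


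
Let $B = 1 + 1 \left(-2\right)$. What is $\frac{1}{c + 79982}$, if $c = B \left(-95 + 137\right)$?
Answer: $\frac{1}{79940} \approx 1.2509 \cdot 10^{-5}$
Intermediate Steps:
$B = -1$ ($B = 1 - 2 = -1$)
$c = -42$ ($c = - (-95 + 137) = \left(-1\right) 42 = -42$)
$\frac{1}{c + 79982} = \frac{1}{-42 + 79982} = \frac{1}{79940}$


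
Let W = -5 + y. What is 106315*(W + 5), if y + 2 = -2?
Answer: -425260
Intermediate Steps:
y = -4 (y = -2 - 2 = -4)
W = -9 (W = -5 - 4 = -9)
106315*(W + 5) = 106315*(-9 + 5) = 106315*(-4) = -425260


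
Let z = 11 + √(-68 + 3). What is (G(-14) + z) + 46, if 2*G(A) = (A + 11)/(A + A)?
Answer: 3195/56 + I*√65 ≈ 57.054 + 8.0623*I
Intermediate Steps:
z = 11 + I*√65 (z = 11 + √(-65) = 11 + I*√65 ≈ 11.0 + 8.0623*I)
G(A) = (11 + A)/(4*A) (G(A) = ((A + 11)/(A + A))/2 = ((11 + A)/((2*A)))/2 = ((11 + A)*(1/(2*A)))/2 = ((11 + A)/(2*A))/2 = (11 + A)/(4*A))
(G(-14) + z) + 46 = ((¼)*(11 - 14)/(-14) + (11 + I*√65)) + 46 = ((¼)*(-1/14)*(-3) + (11 + I*√65)) + 46 = (3/56 + (11 + I*√65)) + 46 = (619/56 + I*√65) + 46 = 3195/56 + I*√65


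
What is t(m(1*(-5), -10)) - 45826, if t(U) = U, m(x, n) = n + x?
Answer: -45841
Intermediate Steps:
t(m(1*(-5), -10)) - 45826 = (-10 + 1*(-5)) - 45826 = (-10 - 5) - 45826 = -15 - 45826 = -45841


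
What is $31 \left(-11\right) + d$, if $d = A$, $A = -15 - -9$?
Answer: $-347$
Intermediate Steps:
$A = -6$ ($A = -15 + 9 = -6$)
$d = -6$
$31 \left(-11\right) + d = 31 \left(-11\right) - 6 = -341 - 6 = -347$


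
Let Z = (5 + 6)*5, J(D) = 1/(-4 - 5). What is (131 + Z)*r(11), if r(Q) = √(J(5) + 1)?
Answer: 124*√2 ≈ 175.36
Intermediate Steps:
J(D) = -⅑ (J(D) = 1/(-9) = -⅑)
r(Q) = 2*√2/3 (r(Q) = √(-⅑ + 1) = √(8/9) = 2*√2/3)
Z = 55 (Z = 11*5 = 55)
(131 + Z)*r(11) = (131 + 55)*(2*√2/3) = 186*(2*√2/3) = 124*√2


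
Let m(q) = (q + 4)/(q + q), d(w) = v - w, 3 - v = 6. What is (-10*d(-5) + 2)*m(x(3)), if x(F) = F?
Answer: -21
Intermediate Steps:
v = -3 (v = 3 - 1*6 = 3 - 6 = -3)
d(w) = -3 - w
m(q) = (4 + q)/(2*q) (m(q) = (4 + q)/((2*q)) = (4 + q)*(1/(2*q)) = (4 + q)/(2*q))
(-10*d(-5) + 2)*m(x(3)) = (-10*(-3 - 1*(-5)) + 2)*((1/2)*(4 + 3)/3) = (-10*(-3 + 5) + 2)*((1/2)*(1/3)*7) = (-10*2 + 2)*(7/6) = (-20 + 2)*(7/6) = -18*7/6 = -21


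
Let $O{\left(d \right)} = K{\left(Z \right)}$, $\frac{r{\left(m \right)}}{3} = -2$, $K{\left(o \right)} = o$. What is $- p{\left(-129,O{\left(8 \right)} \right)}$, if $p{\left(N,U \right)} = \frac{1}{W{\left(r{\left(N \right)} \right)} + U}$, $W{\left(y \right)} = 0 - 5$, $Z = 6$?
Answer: $-1$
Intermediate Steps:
$r{\left(m \right)} = -6$ ($r{\left(m \right)} = 3 \left(-2\right) = -6$)
$W{\left(y \right)} = -5$
$O{\left(d \right)} = 6$
$p{\left(N,U \right)} = \frac{1}{-5 + U}$
$- p{\left(-129,O{\left(8 \right)} \right)} = - \frac{1}{-5 + 6} = - 1^{-1} = \left(-1\right) 1 = -1$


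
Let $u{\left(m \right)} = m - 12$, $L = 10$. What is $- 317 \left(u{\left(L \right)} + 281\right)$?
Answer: $-88443$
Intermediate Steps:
$u{\left(m \right)} = -12 + m$ ($u{\left(m \right)} = m - 12 = -12 + m$)
$- 317 \left(u{\left(L \right)} + 281\right) = - 317 \left(\left(-12 + 10\right) + 281\right) = - 317 \left(-2 + 281\right) = \left(-317\right) 279 = -88443$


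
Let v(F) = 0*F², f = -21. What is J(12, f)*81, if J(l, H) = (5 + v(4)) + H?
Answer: -1296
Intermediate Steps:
v(F) = 0
J(l, H) = 5 + H (J(l, H) = (5 + 0) + H = 5 + H)
J(12, f)*81 = (5 - 21)*81 = -16*81 = -1296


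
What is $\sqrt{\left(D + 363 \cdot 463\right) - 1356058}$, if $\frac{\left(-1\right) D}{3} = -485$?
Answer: $i \sqrt{1186534} \approx 1089.3 i$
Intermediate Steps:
$D = 1455$ ($D = \left(-3\right) \left(-485\right) = 1455$)
$\sqrt{\left(D + 363 \cdot 463\right) - 1356058} = \sqrt{\left(1455 + 363 \cdot 463\right) - 1356058} = \sqrt{\left(1455 + 168069\right) - 1356058} = \sqrt{169524 - 1356058} = \sqrt{-1186534} = i \sqrt{1186534}$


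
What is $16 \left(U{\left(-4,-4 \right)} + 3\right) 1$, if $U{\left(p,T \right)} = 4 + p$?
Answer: $48$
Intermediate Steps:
$16 \left(U{\left(-4,-4 \right)} + 3\right) 1 = 16 \left(\left(4 - 4\right) + 3\right) 1 = 16 \left(0 + 3\right) 1 = 16 \cdot 3 \cdot 1 = 16 \cdot 3 = 48$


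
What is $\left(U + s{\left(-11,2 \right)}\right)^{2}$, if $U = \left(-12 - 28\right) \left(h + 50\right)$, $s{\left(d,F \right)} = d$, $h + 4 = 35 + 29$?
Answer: $19456921$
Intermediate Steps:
$h = 60$ ($h = -4 + \left(35 + 29\right) = -4 + 64 = 60$)
$U = -4400$ ($U = \left(-12 - 28\right) \left(60 + 50\right) = \left(-40\right) 110 = -4400$)
$\left(U + s{\left(-11,2 \right)}\right)^{2} = \left(-4400 - 11\right)^{2} = \left(-4411\right)^{2} = 19456921$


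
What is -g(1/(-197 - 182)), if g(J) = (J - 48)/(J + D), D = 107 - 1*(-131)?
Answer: 18193/90201 ≈ 0.20169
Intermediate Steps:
D = 238 (D = 107 + 131 = 238)
g(J) = (-48 + J)/(238 + J) (g(J) = (J - 48)/(J + 238) = (-48 + J)/(238 + J))
-g(1/(-197 - 182)) = -(-48 + 1/(-197 - 182))/(238 + 1/(-197 - 182)) = -(-48 + 1/(-379))/(238 + 1/(-379)) = -(-48 - 1/379)/(238 - 1/379) = -(-18193)/(90201/379*379) = -379*(-18193)/(90201*379) = -1*(-18193/90201) = 18193/90201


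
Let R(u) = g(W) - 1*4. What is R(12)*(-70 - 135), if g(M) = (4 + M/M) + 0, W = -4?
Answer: -205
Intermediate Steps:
g(M) = 5 (g(M) = (4 + 1) + 0 = 5 + 0 = 5)
R(u) = 1 (R(u) = 5 - 1*4 = 5 - 4 = 1)
R(12)*(-70 - 135) = 1*(-70 - 135) = 1*(-205) = -205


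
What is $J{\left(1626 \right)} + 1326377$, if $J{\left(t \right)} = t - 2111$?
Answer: $1325892$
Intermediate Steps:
$J{\left(t \right)} = -2111 + t$
$J{\left(1626 \right)} + 1326377 = \left(-2111 + 1626\right) + 1326377 = -485 + 1326377 = 1325892$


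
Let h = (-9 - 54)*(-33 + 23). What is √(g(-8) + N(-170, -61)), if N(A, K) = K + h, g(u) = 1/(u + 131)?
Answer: 2*√2152131/123 ≈ 23.854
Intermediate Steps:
h = 630 (h = -63*(-10) = 630)
g(u) = 1/(131 + u)
N(A, K) = 630 + K (N(A, K) = K + 630 = 630 + K)
√(g(-8) + N(-170, -61)) = √(1/(131 - 8) + (630 - 61)) = √(1/123 + 569) = √(69988/123) = 2*√2152131/123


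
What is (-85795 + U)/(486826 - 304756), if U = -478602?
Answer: -564397/182070 ≈ -3.0999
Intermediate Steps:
(-85795 + U)/(486826 - 304756) = (-85795 - 478602)/(486826 - 304756) = -564397/182070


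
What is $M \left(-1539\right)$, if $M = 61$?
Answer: $-93879$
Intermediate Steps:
$M \left(-1539\right) = 61 \left(-1539\right) = -93879$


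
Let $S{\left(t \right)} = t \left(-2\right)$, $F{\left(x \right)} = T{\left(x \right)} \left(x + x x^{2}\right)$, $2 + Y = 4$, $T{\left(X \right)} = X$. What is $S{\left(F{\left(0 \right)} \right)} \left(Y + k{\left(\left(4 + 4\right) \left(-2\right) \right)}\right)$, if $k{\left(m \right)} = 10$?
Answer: $0$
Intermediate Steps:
$Y = 2$ ($Y = -2 + 4 = 2$)
$F{\left(x \right)} = x \left(x + x^{3}\right)$ ($F{\left(x \right)} = x \left(x + x x^{2}\right) = x \left(x + x^{3}\right)$)
$S{\left(t \right)} = - 2 t$
$S{\left(F{\left(0 \right)} \right)} \left(Y + k{\left(\left(4 + 4\right) \left(-2\right) \right)}\right) = - 2 \left(0^{2} + 0^{4}\right) \left(2 + 10\right) = - 2 \left(0 + 0\right) 12 = \left(-2\right) 0 \cdot 12 = 0 \cdot 12 = 0$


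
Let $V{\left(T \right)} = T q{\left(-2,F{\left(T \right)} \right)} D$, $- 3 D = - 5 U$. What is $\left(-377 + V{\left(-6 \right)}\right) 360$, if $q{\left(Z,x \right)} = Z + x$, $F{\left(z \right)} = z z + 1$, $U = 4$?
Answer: $-639720$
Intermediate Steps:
$F{\left(z \right)} = 1 + z^{2}$ ($F{\left(z \right)} = z^{2} + 1 = 1 + z^{2}$)
$D = \frac{20}{3}$ ($D = - \frac{\left(-5\right) 4}{3} = \left(- \frac{1}{3}\right) \left(-20\right) = \frac{20}{3} \approx 6.6667$)
$V{\left(T \right)} = \frac{20 T \left(-1 + T^{2}\right)}{3}$ ($V{\left(T \right)} = T \left(-2 + \left(1 + T^{2}\right)\right) \frac{20}{3} = T \left(-1 + T^{2}\right) \frac{20}{3} = \frac{20 T \left(-1 + T^{2}\right)}{3}$)
$\left(-377 + V{\left(-6 \right)}\right) 360 = \left(-377 + \frac{20}{3} \left(-6\right) \left(-1 + \left(-6\right)^{2}\right)\right) 360 = \left(-377 + \frac{20}{3} \left(-6\right) \left(-1 + 36\right)\right) 360 = \left(-377 + \frac{20}{3} \left(-6\right) 35\right) 360 = \left(-377 - 1400\right) 360 = \left(-1777\right) 360 = -639720$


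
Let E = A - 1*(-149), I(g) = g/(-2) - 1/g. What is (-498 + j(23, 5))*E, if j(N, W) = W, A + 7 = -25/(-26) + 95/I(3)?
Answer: -12851031/286 ≈ -44934.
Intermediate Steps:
I(g) = -1/g - g/2 (I(g) = g*(-½) - 1/g = -g/2 - 1/g = -1/g - g/2)
A = -16547/286 (A = -7 + (-25/(-26) + 95/(-1/3 - ½*3)) = -7 + (-25*(-1/26) + 95/(-1*⅓ - 3/2)) = -7 + (25/26 + 95/(-⅓ - 3/2)) = -7 + (25/26 + 95/(-11/6)) = -7 + (25/26 + 95*(-6/11)) = -7 + (25/26 - 570/11) = -7 - 14545/286 = -16547/286 ≈ -57.857)
E = 26067/286 (E = -16547/286 - 1*(-149) = -16547/286 + 149 = 26067/286 ≈ 91.143)
(-498 + j(23, 5))*E = (-498 + 5)*(26067/286) = -493*26067/286 = -12851031/286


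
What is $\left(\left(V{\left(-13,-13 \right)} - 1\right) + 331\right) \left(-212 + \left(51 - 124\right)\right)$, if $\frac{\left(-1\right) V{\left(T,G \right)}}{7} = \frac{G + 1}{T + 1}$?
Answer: $-92055$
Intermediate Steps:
$V{\left(T,G \right)} = - \frac{7 \left(1 + G\right)}{1 + T}$ ($V{\left(T,G \right)} = - 7 \frac{G + 1}{T + 1} = - 7 \frac{1 + G}{1 + T} = - \frac{7 \left(1 + G\right)}{1 + T}$)
$\left(\left(V{\left(-13,-13 \right)} - 1\right) + 331\right) \left(-212 + \left(51 - 124\right)\right) = \left(\left(\frac{7 \left(-1 - -13\right)}{1 - 13} - 1\right) + 331\right) \left(-212 + \left(51 - 124\right)\right) = \left(\left(\frac{7 \left(-1 + 13\right)}{-12} - 1\right) + 331\right) \left(-212 + \left(51 - 124\right)\right) = \left(\left(7 \left(- \frac{1}{12}\right) 12 - 1\right) + 331\right) \left(-212 - 73\right) = \left(\left(-7 - 1\right) + 331\right) \left(-285\right) = \left(-8 + 331\right) \left(-285\right) = 323 \left(-285\right) = -92055$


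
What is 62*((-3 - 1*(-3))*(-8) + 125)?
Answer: 7750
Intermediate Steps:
62*((-3 - 1*(-3))*(-8) + 125) = 62*((-3 + 3)*(-8) + 125) = 62*(0*(-8) + 125) = 62*(0 + 125) = 62*125 = 7750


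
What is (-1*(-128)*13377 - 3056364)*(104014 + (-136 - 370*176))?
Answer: -52094937864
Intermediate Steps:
(-1*(-128)*13377 - 3056364)*(104014 + (-136 - 370*176)) = (128*13377 - 3056364)*(104014 + (-136 - 65120)) = (1712256 - 3056364)*(104014 - 65256) = -1344108*38758 = -52094937864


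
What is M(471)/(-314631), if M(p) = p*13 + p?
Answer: -2198/104877 ≈ -0.020958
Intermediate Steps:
M(p) = 14*p (M(p) = 13*p + p = 14*p)
M(471)/(-314631) = (14*471)/(-314631) = 6594*(-1/314631) = -2198/104877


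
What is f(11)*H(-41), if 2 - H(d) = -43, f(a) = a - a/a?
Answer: 450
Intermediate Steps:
f(a) = -1 + a (f(a) = a - 1*1 = a - 1 = -1 + a)
H(d) = 45 (H(d) = 2 - 1*(-43) = 2 + 43 = 45)
f(11)*H(-41) = (-1 + 11)*45 = 10*45 = 450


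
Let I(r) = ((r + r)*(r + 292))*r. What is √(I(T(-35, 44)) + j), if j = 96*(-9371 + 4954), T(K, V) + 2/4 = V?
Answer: √3382671/2 ≈ 919.60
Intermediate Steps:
T(K, V) = -½ + V
I(r) = 2*r²*(292 + r) (I(r) = ((2*r)*(292 + r))*r = (2*r*(292 + r))*r = 2*r²*(292 + r))
j = -424032 (j = 96*(-4417) = -424032)
√(I(T(-35, 44)) + j) = √(2*(-½ + 44)²*(292 + (-½ + 44)) - 424032) = √(2*(87/2)²*(292 + 87/2) - 424032) = √(2*(7569/4)*(671/2) - 424032) = √(5078799/4 - 424032) = √(3382671/4) = √3382671/2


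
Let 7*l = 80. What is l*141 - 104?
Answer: 10552/7 ≈ 1507.4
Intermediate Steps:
l = 80/7 (l = (1/7)*80 = 80/7 ≈ 11.429)
l*141 - 104 = (80/7)*141 - 104 = 11280/7 - 104 = 10552/7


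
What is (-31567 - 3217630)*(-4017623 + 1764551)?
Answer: 7320674783184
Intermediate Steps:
(-31567 - 3217630)*(-4017623 + 1764551) = -3249197*(-2253072) = 7320674783184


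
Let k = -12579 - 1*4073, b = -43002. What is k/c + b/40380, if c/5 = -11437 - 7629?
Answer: -11423243/12831418 ≈ -0.89026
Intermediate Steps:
k = -16652 (k = -12579 - 4073 = -16652)
c = -95330 (c = 5*(-11437 - 7629) = 5*(-19066) = -95330)
k/c + b/40380 = -16652/(-95330) - 43002/40380 = -16652*(-1/95330) - 43002*1/40380 = 8326/47665 - 7167/6730 = -11423243/12831418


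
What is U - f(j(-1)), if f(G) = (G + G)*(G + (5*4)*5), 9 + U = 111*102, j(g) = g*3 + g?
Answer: 12081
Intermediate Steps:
j(g) = 4*g (j(g) = 3*g + g = 4*g)
U = 11313 (U = -9 + 111*102 = -9 + 11322 = 11313)
f(G) = 2*G*(100 + G) (f(G) = (2*G)*(G + 20*5) = (2*G)*(G + 100) = (2*G)*(100 + G) = 2*G*(100 + G))
U - f(j(-1)) = 11313 - 2*4*(-1)*(100 + 4*(-1)) = 11313 - 2*(-4)*(100 - 4) = 11313 - 2*(-4)*96 = 11313 - 1*(-768) = 11313 + 768 = 12081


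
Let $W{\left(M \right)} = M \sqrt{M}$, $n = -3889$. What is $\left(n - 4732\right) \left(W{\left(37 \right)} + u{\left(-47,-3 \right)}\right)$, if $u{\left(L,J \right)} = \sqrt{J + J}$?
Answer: $- 318977 \sqrt{37} - 8621 i \sqrt{6} \approx -1.9403 \cdot 10^{6} - 21117.0 i$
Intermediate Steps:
$u{\left(L,J \right)} = \sqrt{2} \sqrt{J}$ ($u{\left(L,J \right)} = \sqrt{2 J} = \sqrt{2} \sqrt{J}$)
$W{\left(M \right)} = M^{\frac{3}{2}}$
$\left(n - 4732\right) \left(W{\left(37 \right)} + u{\left(-47,-3 \right)}\right) = \left(-3889 - 4732\right) \left(37^{\frac{3}{2}} + \sqrt{2} \sqrt{-3}\right) = - 8621 \left(37 \sqrt{37} + \sqrt{2} i \sqrt{3}\right) = - 8621 \left(37 \sqrt{37} + i \sqrt{6}\right) = - 318977 \sqrt{37} - 8621 i \sqrt{6}$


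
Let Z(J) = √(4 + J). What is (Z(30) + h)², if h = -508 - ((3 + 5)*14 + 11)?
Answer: (631 - √34)² ≈ 3.9084e+5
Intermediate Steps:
h = -631 (h = -508 - (8*14 + 11) = -508 - (112 + 11) = -508 - 1*123 = -508 - 123 = -631)
(Z(30) + h)² = (√(4 + 30) - 631)² = (√34 - 631)² = (-631 + √34)²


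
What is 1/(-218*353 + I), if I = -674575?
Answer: -1/751529 ≈ -1.3306e-6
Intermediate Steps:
1/(-218*353 + I) = 1/(-218*353 - 674575) = 1/(-76954 - 674575) = 1/(-751529) = -1/751529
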